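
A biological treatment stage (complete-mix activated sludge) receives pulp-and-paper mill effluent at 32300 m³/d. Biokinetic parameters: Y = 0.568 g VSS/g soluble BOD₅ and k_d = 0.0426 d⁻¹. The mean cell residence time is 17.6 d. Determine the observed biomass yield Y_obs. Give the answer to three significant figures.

Correct the yield for decay: Y_obs = Y/(1 + k_d θ_c) = 0.568 / (1 + 0.0426 × 17.6) = 0.568 / 1.750 = 0.3246.

Y_obs ≈ 0.325 g VSS/g soluble BOD₅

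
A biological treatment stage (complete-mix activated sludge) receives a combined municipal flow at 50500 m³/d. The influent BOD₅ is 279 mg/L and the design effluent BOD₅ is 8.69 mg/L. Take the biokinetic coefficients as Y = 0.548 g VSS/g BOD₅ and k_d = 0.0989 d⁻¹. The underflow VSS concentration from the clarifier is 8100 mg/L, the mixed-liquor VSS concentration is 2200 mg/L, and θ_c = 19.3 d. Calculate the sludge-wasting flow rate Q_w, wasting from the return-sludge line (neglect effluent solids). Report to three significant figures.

Steady-state biomass mass balance: V·X·(1 + k_d·θ_c) = Y·Q·(S₀ − S)·θ_c, so V = 0.548 × 50500 × (279 − 8.69) × 19.3 / [2200 × (1 + 0.0989 × 19.3)] = 1.44×10^8 / 6399 = 22561 m³.
Q_w = (V·X)/(θ_c X_r) = 22561 × 2200 / (19.3 × 8100) = 317.5 m³/d.

Q_w ≈ 317 m³/d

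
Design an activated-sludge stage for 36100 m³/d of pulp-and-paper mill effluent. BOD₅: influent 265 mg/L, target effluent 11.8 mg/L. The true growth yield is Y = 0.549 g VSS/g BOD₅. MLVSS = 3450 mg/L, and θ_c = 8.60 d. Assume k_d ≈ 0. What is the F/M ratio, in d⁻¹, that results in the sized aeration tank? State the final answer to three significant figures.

F/M ≈ 0.222 d⁻¹

V·X = Y·Q·ΔS·θ_c gives V = 0.549 × 36100 × (265 − 11.8) × 8.60 / 3450 = 12509 m³.
F/M = applied load / biomass = Q·S₀/(V·X) = 36100 × 265 / (12509 × 3450) = 0.2217 d⁻¹.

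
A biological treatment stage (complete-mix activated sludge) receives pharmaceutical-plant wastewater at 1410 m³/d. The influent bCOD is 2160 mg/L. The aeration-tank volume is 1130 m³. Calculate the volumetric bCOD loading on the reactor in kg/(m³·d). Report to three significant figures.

L_v ≈ 2.70 kg bCOD/(m³·d)

Volumetric loading L_v = Q·S₀ / V = 1410 × 2160 g/m³ / 1130 m³ = 2695 g/(m³·d) = 2.695 kg bCOD/(m³·d).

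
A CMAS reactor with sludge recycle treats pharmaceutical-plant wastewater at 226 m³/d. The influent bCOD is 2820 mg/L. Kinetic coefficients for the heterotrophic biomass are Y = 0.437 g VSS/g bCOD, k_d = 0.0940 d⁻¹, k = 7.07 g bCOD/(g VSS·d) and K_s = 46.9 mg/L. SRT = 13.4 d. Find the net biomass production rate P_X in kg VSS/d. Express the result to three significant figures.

P_X ≈ 123 kg VSS/d

From the Monod/SRT balance for a CMAS, S = K_s·(1+k_d θ_c)/[θ_c·(Y k − k_d) − 1] = 46.9 × (1 + 0.0940 × 13.4) / [13.4 × (0.437 × 7.07 − 0.0940) − 1] = 106.0 / 39.14 = 2.708 mg/L.
Y_obs = Y / (1 + k_d θ_c) = 0.437 / (1 + 0.0940 × 13.4) = 0.437 / 2.260 = 0.1934.
ΔS = 2820 − 2.71 = 2817 mg/L, so the substrate removal rate is 226 × 2817/1000 = 636.7 kg bCOD/d.
P_X = Y_obs · Q(S₀ − S) = 0.1934 × 636.7 = 123.1 kg VSS/d.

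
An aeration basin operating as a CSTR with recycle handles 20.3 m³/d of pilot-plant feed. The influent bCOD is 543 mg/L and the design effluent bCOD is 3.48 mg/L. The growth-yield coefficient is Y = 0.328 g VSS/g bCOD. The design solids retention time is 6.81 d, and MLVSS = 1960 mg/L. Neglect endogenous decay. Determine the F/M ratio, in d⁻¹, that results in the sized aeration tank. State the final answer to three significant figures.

F/M ≈ 0.451 d⁻¹

Biomass mass balance (decay neglected): V·X = Y·Q·(S₀ − S)·θ_c, so V = 0.328 × 20.3 × (543 − 3.48) × 6.81 / 1960 = 12.48 m³.
F/M = Q·S₀ / (V·X) = 20.3 × 543 / (12.48 × 1960) = 0.4506 g bCOD·(g VSS·d)⁻¹.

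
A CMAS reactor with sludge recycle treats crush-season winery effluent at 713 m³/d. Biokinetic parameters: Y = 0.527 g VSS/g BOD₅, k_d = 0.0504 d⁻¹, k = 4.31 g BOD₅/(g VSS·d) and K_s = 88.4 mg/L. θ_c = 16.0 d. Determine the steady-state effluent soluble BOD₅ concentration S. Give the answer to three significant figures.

For a completely mixed reactor with recycle the Lawrence–McCarty relation gives S = K_s·(1 + k_d·θ_c) / [θ_c·(Y·k − k_d) − 1] = 88.4 × (1 + 0.0504 × 16.0) / [16.0 × (0.527 × 4.31 − 0.0504) − 1] = 159.7 / 34.54 = 4.624 mg/L.

S ≈ 4.62 mg/L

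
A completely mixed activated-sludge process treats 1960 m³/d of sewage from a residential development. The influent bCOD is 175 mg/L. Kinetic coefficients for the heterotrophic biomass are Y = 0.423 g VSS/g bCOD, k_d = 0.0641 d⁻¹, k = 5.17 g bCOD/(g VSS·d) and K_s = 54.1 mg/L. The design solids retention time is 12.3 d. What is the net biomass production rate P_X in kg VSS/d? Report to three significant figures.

P_X ≈ 79.3 kg VSS/d

For a completely mixed reactor with recycle the Lawrence–McCarty relation gives S = K_s·(1 + k_d·θ_c) / [θ_c·(Y·k − k_d) − 1] = 54.1 × (1 + 0.0641 × 12.3) / [12.3 × (0.423 × 5.17 − 0.0641) − 1] = 96.75 / 25.11 = 3.853 mg/L.
The observed yield is Y_obs = Y/(1 + k_d·θ_c) = 0.423 / (1 + 0.0641 × 12.3) = 0.423 / 1.788 = 0.2365 g VSS per g bCOD removed.
ΔS = 175 − 3.85 = 171.2 mg/L, so the substrate removal rate is 1960 × 171.2/1000 = 335.5 kg bCOD/d.
P_X = Y_obs · Q(S₀ − S) = 0.2365 × 335.5 = 79.34 kg VSS/d.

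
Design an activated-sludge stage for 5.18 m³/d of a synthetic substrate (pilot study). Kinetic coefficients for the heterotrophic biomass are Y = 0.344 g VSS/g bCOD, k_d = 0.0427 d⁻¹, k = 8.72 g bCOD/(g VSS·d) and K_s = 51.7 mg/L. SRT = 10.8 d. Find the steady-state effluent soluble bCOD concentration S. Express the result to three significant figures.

Effluent substrate depends only on kinetics and SRT: S = K_s(1 + k_d θ_c) / [θ_c(Yk − k_d) − 1] = 51.7 × (1 + 0.0427 × 10.8) / [10.8 × (0.344 × 8.72 − 0.0427) − 1] = 75.54 / 30.94 = 2.442 mg/L.

S ≈ 2.44 mg/L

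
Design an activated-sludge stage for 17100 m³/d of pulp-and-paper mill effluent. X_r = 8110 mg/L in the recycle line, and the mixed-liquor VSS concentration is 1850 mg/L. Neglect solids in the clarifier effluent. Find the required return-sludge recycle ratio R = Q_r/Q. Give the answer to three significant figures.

R ≈ 0.296

Mass balance around the secondary clarifier (neglecting effluent solids): R = X / (X_r − X) = 1850 / (8110 − 1850) = 0.2955.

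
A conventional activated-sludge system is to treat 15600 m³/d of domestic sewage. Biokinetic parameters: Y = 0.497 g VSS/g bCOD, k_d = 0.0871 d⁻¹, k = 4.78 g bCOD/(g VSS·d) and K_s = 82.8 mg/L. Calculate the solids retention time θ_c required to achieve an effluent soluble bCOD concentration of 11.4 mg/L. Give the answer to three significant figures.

At the target effluent, Y k S/(K_s+S) = 0.497×4.78×11.4/94.20 = 0.2875 d⁻¹.
Then 1/θ_c = μ − k_d = 0.2875 − 0.0871 = 0.2004 d⁻¹, giving θ_c = 4.990 d.

θ_c ≈ 4.99 d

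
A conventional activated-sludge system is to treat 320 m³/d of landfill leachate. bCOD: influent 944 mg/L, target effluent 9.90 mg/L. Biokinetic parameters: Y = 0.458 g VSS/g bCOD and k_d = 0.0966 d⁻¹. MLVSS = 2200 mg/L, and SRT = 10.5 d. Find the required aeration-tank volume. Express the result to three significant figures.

Rearranging the biomass balance for a CMAS with decay, V = Y·Q·ΔS·θ_c / [X·(1+k_d θ_c)] = 0.458 × 320 × (944 − 9.90) × 10.5 / [2200 × (1 + 0.0966 × 10.5)] = 1.44×10^6 / 4431 = 324.4 m³.

V ≈ 324 m³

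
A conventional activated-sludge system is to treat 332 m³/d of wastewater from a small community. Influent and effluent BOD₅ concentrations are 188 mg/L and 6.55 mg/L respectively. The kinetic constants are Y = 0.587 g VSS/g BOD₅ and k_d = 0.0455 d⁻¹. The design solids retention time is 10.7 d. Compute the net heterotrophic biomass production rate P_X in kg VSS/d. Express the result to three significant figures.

P_X ≈ 23.8 kg VSS/d

Y_obs = Y / (1 + k_d θ_c) = 0.587 / (1 + 0.0455 × 10.7) = 0.587 / 1.487 = 0.3948.
ΔS = 188 − 6.55 = 181.4 mg/L, so the substrate removal rate is 332 × 181.4/1000 = 60.24 kg BOD₅/d.
So the net sludge growth is P_X = 0.3948 × 60.24 = 23.78 kg VSS/d.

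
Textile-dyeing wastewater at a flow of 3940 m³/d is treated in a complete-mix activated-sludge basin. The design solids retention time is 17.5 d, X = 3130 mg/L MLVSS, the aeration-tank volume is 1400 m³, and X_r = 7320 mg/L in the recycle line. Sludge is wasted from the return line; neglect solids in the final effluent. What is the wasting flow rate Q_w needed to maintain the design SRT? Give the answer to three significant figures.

θ_c = V·X/(Q_w·X_r) when wasting from the recycle, so Q_w = V·X/(θ_c·X_r) = 1400 × 3130 / (17.5 × 7320) = 34.21 m³/d.

Q_w ≈ 34.2 m³/d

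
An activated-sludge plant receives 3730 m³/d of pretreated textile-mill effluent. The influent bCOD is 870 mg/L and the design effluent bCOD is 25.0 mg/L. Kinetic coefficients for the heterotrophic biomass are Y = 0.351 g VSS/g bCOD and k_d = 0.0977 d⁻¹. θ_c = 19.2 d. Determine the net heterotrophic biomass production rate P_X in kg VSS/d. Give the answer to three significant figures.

Y_obs = Y / (1 + k_d θ_c) = 0.351 / (1 + 0.0977 × 19.2) = 0.351 / 2.876 = 0.1221.
ΔS = 870 − 25.0 = 845.0 mg/L, so the substrate removal rate is 3730 × 845.0/1000 = 3152 kg bCOD/d.
Biomass produced: P_X = Y_obs·Q·ΔS = 0.1221 × 3152 ≈ 384.7 kg VSS/d.

P_X ≈ 385 kg VSS/d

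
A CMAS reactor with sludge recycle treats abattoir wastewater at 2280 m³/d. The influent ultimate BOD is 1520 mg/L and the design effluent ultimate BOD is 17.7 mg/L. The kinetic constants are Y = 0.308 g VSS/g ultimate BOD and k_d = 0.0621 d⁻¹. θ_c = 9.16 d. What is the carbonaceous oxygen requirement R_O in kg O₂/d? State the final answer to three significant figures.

Correct the yield for decay: Y_obs = Y/(1 + k_d θ_c) = 0.308 / (1 + 0.0621 × 9.16) = 0.308 / 1.569 = 0.1963.
Mass of ultimate BOD removed per day: Q(S₀ − S) = 2280 × 1502 g/m³ = 3425 kg/d.
Biomass synthesised: P_X = Y_obs × 3425 = 672.5 kg VSS/d.
R_O = Q·(S₀ − S) − 1.42·P_X = 3425 − 1.42 × 672.5 = 2470 kg O₂/d.

R_O ≈ 2470 kg O₂/d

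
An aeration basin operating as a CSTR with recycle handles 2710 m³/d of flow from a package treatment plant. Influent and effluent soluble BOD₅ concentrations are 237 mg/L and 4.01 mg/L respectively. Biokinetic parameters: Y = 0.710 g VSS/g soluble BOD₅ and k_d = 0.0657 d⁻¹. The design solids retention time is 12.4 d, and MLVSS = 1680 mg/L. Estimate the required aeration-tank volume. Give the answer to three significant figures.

From the SRT design equation V = Y Q (S₀−S) θ_c / [X (1 + k_d θ_c)] = 0.710 × 2710 × (237 − 4.01) × 12.4 / [1680 × (1 + 0.0657 × 12.4)] = 5.56×10^6 / 3049 = 1823 m³.

V ≈ 1820 m³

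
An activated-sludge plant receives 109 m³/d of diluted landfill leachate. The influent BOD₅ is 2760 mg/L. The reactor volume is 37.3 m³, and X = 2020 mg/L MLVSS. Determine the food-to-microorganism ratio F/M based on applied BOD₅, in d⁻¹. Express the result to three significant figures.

F/M = applied load / biomass = Q·S₀/(V·X) = 109 × 2760 / (37.30 × 2020) = 3.993 d⁻¹.

F/M ≈ 3.99 d⁻¹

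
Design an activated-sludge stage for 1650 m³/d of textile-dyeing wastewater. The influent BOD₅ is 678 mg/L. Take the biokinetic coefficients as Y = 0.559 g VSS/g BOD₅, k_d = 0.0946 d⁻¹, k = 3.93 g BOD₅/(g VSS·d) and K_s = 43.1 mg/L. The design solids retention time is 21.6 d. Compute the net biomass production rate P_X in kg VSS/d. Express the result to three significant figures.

Effluent substrate depends only on kinetics and SRT: S = K_s(1 + k_d θ_c) / [θ_c(Yk − k_d) − 1] = 43.1 × (1 + 0.0946 × 21.6) / [21.6 × (0.559 × 3.93 − 0.0946) − 1] = 131.2 / 44.41 = 2.954 mg/L.
Correct the yield for decay: Y_obs = Y/(1 + k_d θ_c) = 0.559 / (1 + 0.0946 × 21.6) = 0.559 / 3.043 = 0.1837.
Substrate removed = Q·(S₀ − S) = 1650 m³/d × (678 − 2.95) g/m³ = 1.11×10^6 g/d = 1114 kg/d.
P_X = Y_obs · Q(S₀ − S) = 0.1837 × 1114 = 204.6 kg VSS/d.

P_X ≈ 205 kg VSS/d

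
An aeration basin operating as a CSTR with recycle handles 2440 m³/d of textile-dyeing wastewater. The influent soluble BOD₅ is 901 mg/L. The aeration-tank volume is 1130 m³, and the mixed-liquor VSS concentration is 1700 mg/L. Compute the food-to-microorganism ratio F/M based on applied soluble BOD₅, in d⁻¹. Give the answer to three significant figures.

F/M ≈ 1.14 d⁻¹

F/M = Q·S₀ / (V·X) = 2440 × 901 / (1130 × 1700) = 1.144 g soluble BOD₅·(g VSS·d)⁻¹.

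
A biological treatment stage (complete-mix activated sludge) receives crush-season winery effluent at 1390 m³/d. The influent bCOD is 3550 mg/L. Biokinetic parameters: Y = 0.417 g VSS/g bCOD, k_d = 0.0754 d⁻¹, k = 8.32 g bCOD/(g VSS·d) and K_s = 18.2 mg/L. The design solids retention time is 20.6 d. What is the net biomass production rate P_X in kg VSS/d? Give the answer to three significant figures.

For a completely mixed reactor with recycle the Lawrence–McCarty relation gives S = K_s·(1 + k_d·θ_c) / [θ_c·(Y·k − k_d) − 1] = 18.2 × (1 + 0.0754 × 20.6) / [20.6 × (0.417 × 8.32 − 0.0754) − 1] = 46.47 / 68.92 = 0.6743 mg/L.
Y_obs = Y / (1 + k_d θ_c) = 0.417 / (1 + 0.0754 × 20.6) = 0.417 / 2.553 = 0.1633.
Substrate removed = Q·(S₀ − S) = 1390 m³/d × (3550 − 0.674) g/m³ = 4.93×10^6 g/d = 4934 kg/d.
P_X = Y_obs · Q(S₀ − S) = 0.1633 × 4934 = 805.8 kg VSS/d.

P_X ≈ 806 kg VSS/d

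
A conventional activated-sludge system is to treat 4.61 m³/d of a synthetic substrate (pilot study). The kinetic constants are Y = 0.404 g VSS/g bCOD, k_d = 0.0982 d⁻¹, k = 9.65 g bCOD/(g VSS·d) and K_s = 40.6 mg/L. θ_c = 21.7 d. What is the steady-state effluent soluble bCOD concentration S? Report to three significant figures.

S ≈ 1.56 mg/L

Effluent substrate depends only on kinetics and SRT: S = K_s(1 + k_d θ_c) / [θ_c(Yk − k_d) − 1] = 40.6 × (1 + 0.0982 × 21.7) / [21.7 × (0.404 × 9.65 − 0.0982) − 1] = 127.1 / 81.47 = 1.560 mg/L.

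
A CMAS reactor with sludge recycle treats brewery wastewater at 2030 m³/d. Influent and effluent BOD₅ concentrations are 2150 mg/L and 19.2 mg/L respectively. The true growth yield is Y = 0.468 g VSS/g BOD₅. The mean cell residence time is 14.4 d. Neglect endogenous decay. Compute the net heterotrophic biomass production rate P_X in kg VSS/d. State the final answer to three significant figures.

Since k_d ≈ 0, Y_obs = Y = 0.468 g VSS/g BOD₅.
ΔS = 2150 − 19.2 = 2131 mg/L, so the substrate removal rate is 2030 × 2131/1000 = 4326 kg BOD₅/d.
So the net sludge growth is P_X = 0.4680 × 4326 = 2024 kg VSS/d.

P_X ≈ 2020 kg VSS/d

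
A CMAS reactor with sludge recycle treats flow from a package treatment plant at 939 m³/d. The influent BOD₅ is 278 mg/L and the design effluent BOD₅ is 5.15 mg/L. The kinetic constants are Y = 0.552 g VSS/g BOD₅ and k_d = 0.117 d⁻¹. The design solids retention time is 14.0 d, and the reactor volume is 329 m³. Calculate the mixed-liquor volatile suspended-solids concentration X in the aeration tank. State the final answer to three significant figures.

X ≈ 2280 mg/L

From V·X·(1 + k_d·θ_c) = Y·Q·(S₀ − S)·θ_c: X = 0.552 × 939 × (278 − 5.15) × 14.0 / [329 × (1 + 0.117 × 14.0)] = 2281 mg/L.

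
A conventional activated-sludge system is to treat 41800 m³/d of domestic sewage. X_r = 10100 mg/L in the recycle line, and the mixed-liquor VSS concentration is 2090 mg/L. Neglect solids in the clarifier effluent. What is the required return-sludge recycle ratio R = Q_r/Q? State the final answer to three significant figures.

R ≈ 0.261

Mass balance around the secondary clarifier (neglecting effluent solids): R = X / (X_r − X) = 2090 / (10100 − 2090) = 0.2609.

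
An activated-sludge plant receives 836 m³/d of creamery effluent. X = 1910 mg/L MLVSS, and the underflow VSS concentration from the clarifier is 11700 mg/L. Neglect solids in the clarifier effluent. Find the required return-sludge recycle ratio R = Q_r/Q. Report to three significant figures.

R = Q_r/Q = X/(X_r − X) = 1910 / (11700 − 1910) = 0.1951.

R ≈ 0.195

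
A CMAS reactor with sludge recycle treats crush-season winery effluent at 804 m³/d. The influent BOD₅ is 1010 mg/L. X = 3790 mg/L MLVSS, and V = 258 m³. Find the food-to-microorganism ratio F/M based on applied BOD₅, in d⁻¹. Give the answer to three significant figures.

F/M = applied load / biomass = Q·S₀/(V·X) = 804 × 1010 / (258.0 × 3790) = 0.8305 d⁻¹.

F/M ≈ 0.830 d⁻¹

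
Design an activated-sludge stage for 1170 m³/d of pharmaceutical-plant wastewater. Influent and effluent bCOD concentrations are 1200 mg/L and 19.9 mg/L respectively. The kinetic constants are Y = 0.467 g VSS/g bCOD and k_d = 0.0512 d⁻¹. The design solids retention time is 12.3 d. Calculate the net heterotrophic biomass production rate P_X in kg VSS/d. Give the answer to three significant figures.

P_X ≈ 396 kg VSS/d

The observed yield is Y_obs = Y/(1 + k_d·θ_c) = 0.467 / (1 + 0.0512 × 12.3) = 0.467 / 1.630 = 0.2865 g VSS per g bCOD removed.
Q·(S₀ − S) = 1170 × (1200 − 19.9) × 10⁻³ = 1381 kg/d removed.
Biomass produced: P_X = Y_obs·Q·ΔS = 0.2865 × 1381 ≈ 395.6 kg VSS/d.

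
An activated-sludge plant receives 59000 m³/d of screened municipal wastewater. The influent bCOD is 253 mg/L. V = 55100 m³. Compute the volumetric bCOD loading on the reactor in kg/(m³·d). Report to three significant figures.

L_v ≈ 0.271 kg bCOD/(m³·d)

Applied bCOD load per unit volume = Q·S₀/V = (59000 × 253/1000)/55100 = 0.2709 kg bCOD·m⁻³·d⁻¹.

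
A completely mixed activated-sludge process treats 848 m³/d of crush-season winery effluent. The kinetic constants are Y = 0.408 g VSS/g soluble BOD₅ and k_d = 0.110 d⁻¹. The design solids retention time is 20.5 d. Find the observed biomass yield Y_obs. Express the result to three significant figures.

Y_obs ≈ 0.125 g VSS/g soluble BOD₅

Observed yield with endogenous decay: Y_obs = Y / (1 + k_d·θ_c) = 0.408 / (1 + 0.110 × 20.5) = 0.408 / 3.255 = 0.1253 g VSS/g soluble BOD₅.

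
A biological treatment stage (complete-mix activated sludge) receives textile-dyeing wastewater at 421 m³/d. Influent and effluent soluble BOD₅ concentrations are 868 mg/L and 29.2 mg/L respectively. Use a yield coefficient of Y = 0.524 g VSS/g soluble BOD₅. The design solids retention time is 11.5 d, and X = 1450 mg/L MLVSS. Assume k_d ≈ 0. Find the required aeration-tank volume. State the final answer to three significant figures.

V ≈ 1470 m³

With k_d = 0 the design equation reduces to V = Y Q (S₀−S) θ_c / X = 0.524 × 421 × (868 − 29.2) × 11.5 / 1450 = 1468 m³.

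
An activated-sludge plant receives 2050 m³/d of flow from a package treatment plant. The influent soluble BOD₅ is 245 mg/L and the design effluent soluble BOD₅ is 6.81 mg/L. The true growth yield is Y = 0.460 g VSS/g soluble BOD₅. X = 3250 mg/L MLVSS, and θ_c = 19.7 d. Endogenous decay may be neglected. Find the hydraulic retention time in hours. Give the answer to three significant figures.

τ ≈ 15.9 h

Biomass mass balance (decay neglected): V·X = Y·Q·(S₀ − S)·θ_c, so V = 0.460 × 2050 × (245 − 6.81) × 19.7 / 3250 = 1362 m³.
Hydraulic retention time τ = V/Q = 1362 / 2050 = 0.6641 d = 15.94 h.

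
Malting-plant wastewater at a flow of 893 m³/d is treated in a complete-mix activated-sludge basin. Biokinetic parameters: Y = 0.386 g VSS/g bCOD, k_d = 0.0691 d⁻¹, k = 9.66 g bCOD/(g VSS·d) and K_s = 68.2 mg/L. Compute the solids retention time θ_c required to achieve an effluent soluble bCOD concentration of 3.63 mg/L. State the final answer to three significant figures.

From 1/θ_c = Y·k·S/(K_s + S) − k_d: Y·k·S/(K_s+S) = 0.386 × 9.66 × 3.63 / (68.2 + 3.63) = 0.1884 d⁻¹.
1/θ_c = 0.1884 − 0.0691 = 0.1193 d⁻¹, so θ_c = 8.380 d.

θ_c ≈ 8.38 d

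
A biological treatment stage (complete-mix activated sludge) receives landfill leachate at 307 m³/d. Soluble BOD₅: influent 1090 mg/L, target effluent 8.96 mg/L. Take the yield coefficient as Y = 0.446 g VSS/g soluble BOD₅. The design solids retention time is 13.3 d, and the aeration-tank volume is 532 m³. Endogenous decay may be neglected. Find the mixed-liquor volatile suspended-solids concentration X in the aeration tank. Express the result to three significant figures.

X = Y·Q·ΔS·θ_c / V = 0.446 × 307 × (1090 − 8.96) × 13.3 / 532 = 3700 mg/L.

X ≈ 3700 mg/L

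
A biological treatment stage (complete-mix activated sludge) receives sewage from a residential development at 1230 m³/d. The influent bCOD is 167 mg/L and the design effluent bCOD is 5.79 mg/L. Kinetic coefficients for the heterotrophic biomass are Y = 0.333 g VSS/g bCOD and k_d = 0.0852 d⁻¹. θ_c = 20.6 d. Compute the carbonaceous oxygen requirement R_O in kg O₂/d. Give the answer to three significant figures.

Observed yield with endogenous decay: Y_obs = Y / (1 + k_d·θ_c) = 0.333 / (1 + 0.0852 × 20.6) = 0.333 / 2.755 = 0.1209 g VSS/g bCOD.
Mass of bCOD removed per day: Q(S₀ − S) = 1230 × 161.2 g/m³ = 198.3 kg/d.
P_X = Y_obs·Q·(S₀ − S) = 0.1209 × 198.3 = 23.97 kg VSS/d.
R_O = Q·(S₀ − S) − 1.42·P_X = 198.3 − 1.42 × 23.97 = 164.3 kg O₂/d.

R_O ≈ 164 kg O₂/d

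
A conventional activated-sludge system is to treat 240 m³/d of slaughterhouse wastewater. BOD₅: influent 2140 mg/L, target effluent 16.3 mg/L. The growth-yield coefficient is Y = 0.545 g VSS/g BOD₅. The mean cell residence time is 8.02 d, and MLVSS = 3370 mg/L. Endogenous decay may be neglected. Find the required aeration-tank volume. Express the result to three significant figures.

V ≈ 661 m³

Biomass mass balance (decay neglected): V·X = Y·Q·(S₀ − S)·θ_c, so V = 0.545 × 240 × (2140 − 16.3) × 8.02 / 3370 = 661.1 m³.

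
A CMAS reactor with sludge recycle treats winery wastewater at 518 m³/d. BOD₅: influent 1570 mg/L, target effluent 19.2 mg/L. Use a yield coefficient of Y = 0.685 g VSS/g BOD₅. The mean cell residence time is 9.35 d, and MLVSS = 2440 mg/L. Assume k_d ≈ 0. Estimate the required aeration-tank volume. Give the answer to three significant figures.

V ≈ 2110 m³

V·X = Y·Q·ΔS·θ_c gives V = 0.685 × 518 × (1570 − 19.2) × 9.35 / 2440 = 2109 m³.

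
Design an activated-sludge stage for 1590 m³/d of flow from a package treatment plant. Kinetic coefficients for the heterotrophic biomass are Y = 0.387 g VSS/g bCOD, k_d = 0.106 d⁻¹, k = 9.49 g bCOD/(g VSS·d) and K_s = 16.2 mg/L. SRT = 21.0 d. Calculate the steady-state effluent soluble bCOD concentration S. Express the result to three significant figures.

From the Monod/SRT balance for a CMAS, S = K_s·(1+k_d θ_c)/[θ_c·(Y k − k_d) − 1] = 16.2 × (1 + 0.106 × 21.0) / [21.0 × (0.387 × 9.49 − 0.106) − 1] = 52.26 / 73.90 = 0.7072 mg/L.

S ≈ 0.707 mg/L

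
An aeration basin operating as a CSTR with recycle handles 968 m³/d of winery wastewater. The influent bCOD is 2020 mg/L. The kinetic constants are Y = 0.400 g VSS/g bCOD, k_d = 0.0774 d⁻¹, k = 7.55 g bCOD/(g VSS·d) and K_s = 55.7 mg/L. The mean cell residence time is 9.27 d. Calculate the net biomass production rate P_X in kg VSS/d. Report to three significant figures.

Effluent substrate depends only on kinetics and SRT: S = K_s(1 + k_d θ_c) / [θ_c(Yk − k_d) − 1] = 55.7 × (1 + 0.0774 × 9.27) / [9.27 × (0.400 × 7.55 − 0.0774) − 1] = 95.66 / 26.28 = 3.640 mg/L.
Observed yield with endogenous decay: Y_obs = Y / (1 + k_d·θ_c) = 0.400 / (1 + 0.0774 × 9.27) = 0.400 / 1.717 = 0.2329 g VSS/g bCOD.
Mass of bCOD removed per day: Q(S₀ − S) = 968 × 2016 g/m³ = 1952 kg/d.
So the net sludge growth is P_X = 0.2329 × 1952 = 454.6 kg VSS/d.

P_X ≈ 455 kg VSS/d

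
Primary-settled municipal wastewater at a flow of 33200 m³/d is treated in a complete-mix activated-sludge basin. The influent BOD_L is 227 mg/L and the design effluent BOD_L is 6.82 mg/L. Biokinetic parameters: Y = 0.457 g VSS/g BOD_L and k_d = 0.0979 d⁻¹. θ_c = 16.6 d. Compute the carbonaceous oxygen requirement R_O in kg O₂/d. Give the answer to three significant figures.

R_O ≈ 5500 kg O₂/d

Y_obs = Y / (1 + k_d θ_c) = 0.457 / (1 + 0.0979 × 16.6) = 0.457 / 2.625 = 0.1741.
ΔS = 227 − 6.82 = 220.2 mg/L, so the substrate removal rate is 33200 × 220.2/1000 = 7310 kg BOD_L/d.
Biomass synthesised: P_X = Y_obs × 7310 = 1273 kg VSS/d.
R_O = Q·ΔS − 1.42 P_X = 7310 − 1807 = 5503 kg O₂/d.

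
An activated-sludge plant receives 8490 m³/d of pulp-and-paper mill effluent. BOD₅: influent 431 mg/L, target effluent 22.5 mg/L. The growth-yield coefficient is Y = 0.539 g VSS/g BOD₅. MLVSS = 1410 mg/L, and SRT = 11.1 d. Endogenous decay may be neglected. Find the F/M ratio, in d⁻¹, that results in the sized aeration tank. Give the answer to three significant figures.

Biomass mass balance (decay neglected): V·X = Y·Q·(S₀ − S)·θ_c, so V = 0.539 × 8490 × (431 − 22.5) × 11.1 / 1410 = 14716 m³.
F/M = Q·S₀ / (V·X) = 8490 × 431 / (14716 × 1410) = 0.1763 g BOD₅·(g VSS·d)⁻¹.

F/M ≈ 0.176 d⁻¹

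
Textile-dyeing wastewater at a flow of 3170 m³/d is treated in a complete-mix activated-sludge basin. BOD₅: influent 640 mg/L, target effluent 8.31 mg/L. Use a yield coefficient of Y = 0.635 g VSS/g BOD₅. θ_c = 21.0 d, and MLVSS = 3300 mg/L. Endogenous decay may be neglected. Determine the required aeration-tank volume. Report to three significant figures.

V·X = Y·Q·ΔS·θ_c gives V = 0.635 × 3170 × (640 − 8.31) × 21.0 / 3300 = 8092 m³.

V ≈ 8090 m³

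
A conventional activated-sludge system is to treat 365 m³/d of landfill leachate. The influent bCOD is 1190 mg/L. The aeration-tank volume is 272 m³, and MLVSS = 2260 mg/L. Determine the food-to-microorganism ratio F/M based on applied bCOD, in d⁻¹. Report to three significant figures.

F/M = applied load / biomass = Q·S₀/(V·X) = 365 × 1190 / (272.0 × 2260) = 0.7066 d⁻¹.

F/M ≈ 0.707 d⁻¹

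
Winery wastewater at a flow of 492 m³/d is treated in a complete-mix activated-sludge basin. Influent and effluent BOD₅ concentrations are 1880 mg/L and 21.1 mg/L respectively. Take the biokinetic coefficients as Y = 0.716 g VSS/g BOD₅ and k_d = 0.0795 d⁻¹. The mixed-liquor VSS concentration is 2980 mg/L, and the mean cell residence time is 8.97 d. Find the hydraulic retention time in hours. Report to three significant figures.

τ ≈ 56.1 h

Steady-state biomass mass balance: V·X·(1 + k_d·θ_c) = Y·Q·(S₀ − S)·θ_c, so V = 0.716 × 492 × (1880 − 21.1) × 8.97 / [2980 × (1 + 0.0795 × 8.97)] = 5.87×10^6 / 5105 = 1151 m³.
HRT = V/Q = 1151 m³ / 492 m³·d⁻¹ = 2.339 d × 24 = 56.13 h.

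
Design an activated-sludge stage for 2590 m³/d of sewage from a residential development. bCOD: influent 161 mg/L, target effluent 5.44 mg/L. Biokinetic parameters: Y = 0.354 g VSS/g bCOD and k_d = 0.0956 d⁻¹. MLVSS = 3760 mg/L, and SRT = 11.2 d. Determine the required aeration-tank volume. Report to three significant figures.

V ≈ 205 m³

Steady-state biomass mass balance: V·X·(1 + k_d·θ_c) = Y·Q·(S₀ − S)·θ_c, so V = 0.354 × 2590 × (161 − 5.44) × 11.2 / [3760 × (1 + 0.0956 × 11.2)] = 1.6×10^6 / 7786 = 205.2 m³.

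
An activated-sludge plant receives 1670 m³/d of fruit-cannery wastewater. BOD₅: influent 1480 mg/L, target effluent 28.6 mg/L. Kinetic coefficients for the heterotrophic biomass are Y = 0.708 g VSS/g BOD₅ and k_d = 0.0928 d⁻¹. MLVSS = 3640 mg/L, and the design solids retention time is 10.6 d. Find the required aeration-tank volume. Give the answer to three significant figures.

From the SRT design equation V = Y Q (S₀−S) θ_c / [X (1 + k_d θ_c)] = 0.708 × 1670 × (1480 − 28.6) × 10.6 / [3640 × (1 + 0.0928 × 10.6)] = 1.82×10^7 / 7221 = 2519 m³.

V ≈ 2520 m³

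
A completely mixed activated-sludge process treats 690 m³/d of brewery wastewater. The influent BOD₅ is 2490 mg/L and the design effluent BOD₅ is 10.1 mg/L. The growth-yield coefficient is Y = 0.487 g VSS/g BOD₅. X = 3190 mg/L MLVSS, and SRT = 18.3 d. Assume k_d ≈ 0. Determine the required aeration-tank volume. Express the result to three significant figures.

V ≈ 4780 m³

Biomass mass balance (decay neglected): V·X = Y·Q·(S₀ − S)·θ_c, so V = 0.487 × 690 × (2490 − 10.1) × 18.3 / 3190 = 4780 m³.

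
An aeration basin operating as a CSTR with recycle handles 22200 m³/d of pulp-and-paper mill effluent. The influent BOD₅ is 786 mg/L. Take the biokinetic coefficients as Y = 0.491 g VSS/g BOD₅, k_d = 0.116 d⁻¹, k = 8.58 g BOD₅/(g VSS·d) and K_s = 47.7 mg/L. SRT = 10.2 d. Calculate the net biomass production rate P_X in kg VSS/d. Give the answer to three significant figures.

From the Monod/SRT balance for a CMAS, S = K_s·(1+k_d θ_c)/[θ_c·(Y k − k_d) − 1] = 47.7 × (1 + 0.116 × 10.2) / [10.2 × (0.491 × 8.58 − 0.116) − 1] = 104.1 / 40.79 = 2.553 mg/L.
Correct the yield for decay: Y_obs = Y/(1 + k_d θ_c) = 0.491 / (1 + 0.116 × 10.2) = 0.491 / 2.183 = 0.2249.
Mass of BOD₅ removed per day: Q(S₀ − S) = 22200 × 783.5 g/m³ = 17393 kg/d.
So the net sludge growth is P_X = 0.2249 × 17393 = 3912 kg VSS/d.

P_X ≈ 3910 kg VSS/d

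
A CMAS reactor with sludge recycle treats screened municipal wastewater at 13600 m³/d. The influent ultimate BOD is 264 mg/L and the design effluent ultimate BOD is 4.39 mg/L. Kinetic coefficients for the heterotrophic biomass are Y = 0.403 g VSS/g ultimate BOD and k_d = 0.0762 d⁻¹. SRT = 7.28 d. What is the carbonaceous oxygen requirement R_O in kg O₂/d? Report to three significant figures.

The observed yield is Y_obs = Y/(1 + k_d·θ_c) = 0.403 / (1 + 0.0762 × 7.28) = 0.403 / 1.555 = 0.2592 g VSS per g ultimate BOD removed.
Mass of ultimate BOD removed per day: Q(S₀ − S) = 13600 × 259.6 g/m³ = 3531 kg/d.
Biomass synthesised: P_X = Y_obs × 3531 = 915.2 kg VSS/d.
R_O = Q·(S₀ − S) − 1.42·P_X = 3531 − 1.42 × 915.2 = 2231 kg O₂/d.

R_O ≈ 2230 kg O₂/d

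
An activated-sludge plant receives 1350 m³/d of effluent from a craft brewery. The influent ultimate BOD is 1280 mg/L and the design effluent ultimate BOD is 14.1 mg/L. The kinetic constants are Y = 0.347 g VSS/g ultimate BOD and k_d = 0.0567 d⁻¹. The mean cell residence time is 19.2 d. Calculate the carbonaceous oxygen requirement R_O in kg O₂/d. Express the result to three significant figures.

The observed yield is Y_obs = Y/(1 + k_d·θ_c) = 0.347 / (1 + 0.0567 × 19.2) = 0.347 / 2.089 = 0.1661 g VSS per g ultimate BOD removed.
Substrate removed = Q·(S₀ − S) = 1350 m³/d × (1280 − 14.1) g/m³ = 1.71×10^6 g/d = 1709 kg/d.
P_X = Y_obs·Q·(S₀ − S) = 0.1661 × 1709 = 283.9 kg VSS/d.
Carbonaceous O₂ demand = substrate oxidised − cell-mass equivalent = 1709 − 1.42 × 283.9 = 1306 kg O₂/d.

R_O ≈ 1310 kg O₂/d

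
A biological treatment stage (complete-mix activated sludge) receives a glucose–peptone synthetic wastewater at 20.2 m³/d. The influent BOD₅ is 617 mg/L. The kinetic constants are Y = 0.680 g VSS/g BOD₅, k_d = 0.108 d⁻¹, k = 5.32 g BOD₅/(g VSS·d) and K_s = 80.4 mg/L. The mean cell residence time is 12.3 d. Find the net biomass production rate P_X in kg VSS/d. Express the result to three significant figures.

Effluent substrate depends only on kinetics and SRT: S = K_s(1 + k_d θ_c) / [θ_c(Yk − k_d) − 1] = 80.4 × (1 + 0.108 × 12.3) / [12.3 × (0.680 × 5.32 − 0.108) − 1] = 187.2 / 42.17 = 4.439 mg/L.
Correct the yield for decay: Y_obs = Y/(1 + k_d θ_c) = 0.680 / (1 + 0.108 × 12.3) = 0.680 / 2.328 = 0.2920.
Mass of BOD₅ removed per day: Q(S₀ − S) = 20.2 × 612.6 g/m³ = 12.37 kg/d.
P_X = Y_obs · Q(S₀ − S) = 0.2920 × 12.37 = 3.614 kg VSS/d.

P_X ≈ 3.61 kg VSS/d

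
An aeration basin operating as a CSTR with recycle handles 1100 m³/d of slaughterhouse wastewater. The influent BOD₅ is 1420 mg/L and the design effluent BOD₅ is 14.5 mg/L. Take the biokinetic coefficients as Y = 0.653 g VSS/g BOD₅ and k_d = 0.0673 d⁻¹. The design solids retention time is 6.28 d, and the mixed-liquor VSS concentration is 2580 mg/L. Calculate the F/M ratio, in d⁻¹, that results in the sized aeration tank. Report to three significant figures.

F/M ≈ 0.350 d⁻¹

Steady-state biomass mass balance: V·X·(1 + k_d·θ_c) = Y·Q·(S₀ − S)·θ_c, so V = 0.653 × 1100 × (1420 − 14.5) × 6.28 / [2580 × (1 + 0.0673 × 6.28)] = 6.34×10^6 / 3670 = 1727 m³.
F/M = applied load / biomass = Q·S₀/(V·X) = 1100 × 1420 / (1727 × 2580) = 0.3505 d⁻¹.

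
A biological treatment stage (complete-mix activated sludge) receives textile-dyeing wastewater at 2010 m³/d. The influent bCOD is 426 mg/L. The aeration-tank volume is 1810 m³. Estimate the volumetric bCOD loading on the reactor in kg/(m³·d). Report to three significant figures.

L_v ≈ 0.473 kg bCOD/(m³·d)

Volumetric loading L_v = Q·S₀ / V = 2010 × 426 g/m³ / 1810 m³ = 473.1 g/(m³·d) = 0.4731 kg bCOD/(m³·d).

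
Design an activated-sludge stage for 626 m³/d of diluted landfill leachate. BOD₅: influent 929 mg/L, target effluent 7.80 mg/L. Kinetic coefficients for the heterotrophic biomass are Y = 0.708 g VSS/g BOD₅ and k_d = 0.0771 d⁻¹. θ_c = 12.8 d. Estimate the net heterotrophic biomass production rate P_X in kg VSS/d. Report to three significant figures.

Correct the yield for decay: Y_obs = Y/(1 + k_d θ_c) = 0.708 / (1 + 0.0771 × 12.8) = 0.708 / 1.987 = 0.3563.
Q·(S₀ − S) = 626 × (929 − 7.80) × 10⁻³ = 576.7 kg/d removed.
So the net sludge growth is P_X = 0.3563 × 576.7 = 205.5 kg VSS/d.

P_X ≈ 205 kg VSS/d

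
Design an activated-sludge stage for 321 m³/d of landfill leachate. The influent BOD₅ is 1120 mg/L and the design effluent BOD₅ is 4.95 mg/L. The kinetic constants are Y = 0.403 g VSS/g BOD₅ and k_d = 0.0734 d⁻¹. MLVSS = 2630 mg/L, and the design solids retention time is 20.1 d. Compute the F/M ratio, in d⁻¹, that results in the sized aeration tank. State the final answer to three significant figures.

F/M ≈ 0.307 d⁻¹

Rearranging the biomass balance for a CMAS with decay, V = Y·Q·ΔS·θ_c / [X·(1+k_d θ_c)] = 0.403 × 321 × (1120 − 4.95) × 20.1 / [2630 × (1 + 0.0734 × 20.1)] = 2.9×10^6 / 6510 = 445.4 m³.
F/M = applied load / biomass = Q·S₀/(V·X) = 321 × 1120 / (445.4 × 2630) = 0.3069 d⁻¹.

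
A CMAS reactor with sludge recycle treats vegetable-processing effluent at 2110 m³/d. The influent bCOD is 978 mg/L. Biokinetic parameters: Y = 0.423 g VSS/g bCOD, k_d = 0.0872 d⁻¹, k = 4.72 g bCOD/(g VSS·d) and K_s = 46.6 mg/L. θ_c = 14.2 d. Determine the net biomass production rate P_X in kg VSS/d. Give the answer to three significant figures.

P_X ≈ 388 kg VSS/d

Effluent substrate depends only on kinetics and SRT: S = K_s(1 + k_d θ_c) / [θ_c(Yk − k_d) − 1] = 46.6 × (1 + 0.0872 × 14.2) / [14.2 × (0.423 × 4.72 − 0.0872) − 1] = 104.3 / 26.11 = 3.994 mg/L.
Y_obs = Y / (1 + k_d θ_c) = 0.423 / (1 + 0.0872 × 14.2) = 0.423 / 2.238 = 0.1890.
Mass of bCOD removed per day: Q(S₀ − S) = 2110 × 974.0 g/m³ = 2055 kg/d.
Net biomass production P_X = Y_obs × Q·(S₀ − S) = 0.1890 × 2055 = 388.4 kg VSS/d.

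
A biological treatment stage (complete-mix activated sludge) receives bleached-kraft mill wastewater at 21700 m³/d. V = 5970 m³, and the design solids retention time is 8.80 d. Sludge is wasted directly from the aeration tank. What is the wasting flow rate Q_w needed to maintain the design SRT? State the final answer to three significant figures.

Q_w ≈ 678 m³/d

For wasting at MLVSS concentration, Q_w = V/θ_c = 5970/8.80 = 678.4 m³/d.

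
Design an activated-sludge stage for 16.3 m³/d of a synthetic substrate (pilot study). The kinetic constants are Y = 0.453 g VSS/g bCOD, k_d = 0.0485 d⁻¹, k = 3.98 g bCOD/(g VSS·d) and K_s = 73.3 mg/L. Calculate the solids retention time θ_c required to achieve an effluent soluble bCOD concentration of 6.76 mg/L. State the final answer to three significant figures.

Specific growth rate at S = 6.76 mg/L: μ = YkS/(K_s+S) = 0.453·3.98·6.76/(73.3+6.76) = 0.1522 d⁻¹.
θ_c = 1/(μ − k_d) = 1/(0.1522 − 0.0485) = 1/0.1037 = 9.640 d.

θ_c ≈ 9.64 d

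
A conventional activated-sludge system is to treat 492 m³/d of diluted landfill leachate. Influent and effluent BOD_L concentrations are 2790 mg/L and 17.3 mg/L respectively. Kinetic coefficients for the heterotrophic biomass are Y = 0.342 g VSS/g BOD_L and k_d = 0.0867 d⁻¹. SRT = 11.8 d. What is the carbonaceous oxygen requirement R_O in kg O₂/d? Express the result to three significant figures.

Correct the yield for decay: Y_obs = Y/(1 + k_d θ_c) = 0.342 / (1 + 0.0867 × 11.8) = 0.342 / 2.023 = 0.1691.
ΔS = 2790 − 17.3 = 2773 mg/L, so the substrate removal rate is 492 × 2773/1000 = 1364 kg BOD_L/d.
Net sludge production P_X = 0.1691 × 1364 = 230.6 kg VSS/d.
R_O = Q·ΔS − 1.42 P_X = 1364 − 327.5 = 1037 kg O₂/d.

R_O ≈ 1040 kg O₂/d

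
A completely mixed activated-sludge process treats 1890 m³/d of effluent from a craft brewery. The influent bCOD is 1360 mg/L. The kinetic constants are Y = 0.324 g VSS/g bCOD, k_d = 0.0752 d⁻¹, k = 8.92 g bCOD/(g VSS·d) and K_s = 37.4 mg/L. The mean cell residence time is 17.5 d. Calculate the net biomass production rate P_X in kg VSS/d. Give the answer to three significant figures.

Effluent substrate depends only on kinetics and SRT: S = K_s(1 + k_d θ_c) / [θ_c(Yk − k_d) − 1] = 37.4 × (1 + 0.0752 × 17.5) / [17.5 × (0.324 × 8.92 − 0.0752) − 1] = 86.62 / 48.26 = 1.795 mg/L.
Correct the yield for decay: Y_obs = Y/(1 + k_d θ_c) = 0.324 / (1 + 0.0752 × 17.5) = 0.324 / 2.316 = 0.1399.
Mass of bCOD removed per day: Q(S₀ − S) = 1890 × 1358 g/m³ = 2567 kg/d.
Biomass produced: P_X = Y_obs·Q·ΔS = 0.1399 × 2567 ≈ 359.1 kg VSS/d.

P_X ≈ 359 kg VSS/d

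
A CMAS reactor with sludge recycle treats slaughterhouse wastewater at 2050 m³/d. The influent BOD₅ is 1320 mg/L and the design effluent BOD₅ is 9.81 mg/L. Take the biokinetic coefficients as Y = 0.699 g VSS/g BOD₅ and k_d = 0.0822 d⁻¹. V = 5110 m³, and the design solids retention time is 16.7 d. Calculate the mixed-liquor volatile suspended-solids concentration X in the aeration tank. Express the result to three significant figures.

X = Y·Q·ΔS·θ_c / [V·(1 + k_d θ_c)] = 0.699 × 2050 × (1320 − 9.81) × 16.7 / [5110 × (1 + 0.0822 × 16.7)] = 2586 mg/L.

X ≈ 2590 mg/L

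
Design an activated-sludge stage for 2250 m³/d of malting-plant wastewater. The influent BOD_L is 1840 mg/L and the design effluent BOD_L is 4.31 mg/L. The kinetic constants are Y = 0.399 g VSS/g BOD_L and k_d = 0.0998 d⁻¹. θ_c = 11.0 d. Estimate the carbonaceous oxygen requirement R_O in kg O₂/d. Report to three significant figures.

Y_obs = Y / (1 + k_d θ_c) = 0.399 / (1 + 0.0998 × 11.0) = 0.399 / 2.098 = 0.1902.
Q·(S₀ − S) = 2250 × (1840 − 4.31) × 10⁻³ = 4130 kg/d removed.
Biomass synthesised: P_X = Y_obs × 4130 = 785.6 kg VSS/d.
R_O = Q·(S₀ − S) − 1.42·P_X = 4130 − 1.42 × 785.6 = 3015 kg O₂/d.

R_O ≈ 3010 kg O₂/d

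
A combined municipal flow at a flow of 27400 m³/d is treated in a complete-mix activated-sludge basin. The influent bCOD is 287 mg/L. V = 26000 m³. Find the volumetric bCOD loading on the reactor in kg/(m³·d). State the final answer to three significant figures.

L_v = Q S₀ / V = 27400 × 287 × 10⁻³ / 26000 = 0.3025 kg/(m³·d).

L_v ≈ 0.302 kg bCOD/(m³·d)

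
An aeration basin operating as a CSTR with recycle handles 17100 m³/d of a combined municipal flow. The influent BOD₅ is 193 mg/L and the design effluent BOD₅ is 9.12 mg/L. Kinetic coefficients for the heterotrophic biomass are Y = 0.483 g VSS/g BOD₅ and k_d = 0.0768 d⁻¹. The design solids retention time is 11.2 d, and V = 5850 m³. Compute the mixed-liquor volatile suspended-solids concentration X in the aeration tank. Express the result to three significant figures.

X ≈ 1560 mg/L

Solving the biomass balance for X: X = Y Q (S₀−S) θ_c / [V (1+k_d θ_c)] = 0.483 × 17100 × (193 − 9.12) × 11.2 / [5850 × (1 + 0.0768 × 11.2)] = 1563 mg/L.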